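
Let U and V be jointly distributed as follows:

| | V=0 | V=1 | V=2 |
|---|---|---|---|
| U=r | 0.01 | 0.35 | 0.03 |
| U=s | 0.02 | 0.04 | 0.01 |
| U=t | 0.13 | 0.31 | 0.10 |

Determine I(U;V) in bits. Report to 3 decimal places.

Marginals: p(U) = (0.3900, 0.0700, 0.5400), p(V) = (0.1600, 0.7000, 0.1400).
I(U;V) = Σ p(x,y)·log₂[p(x,y)/(p(x)p(y))].
  (r,0): 0.01·log₂(0.1603) = -0.0264
  (r,1): 0.35·log₂(1.2821) = 0.1255
  (r,2): 0.03·log₂(0.5495) = -0.0259
  (s,0): 0.02·log₂(1.7857) = 0.0167
  (s,1): 0.04·log₂(0.8163) = -0.0117
  (s,2): 0.01·log₂(1.0204) = 0.0003
  (t,0): 0.13·log₂(1.5046) = 0.0766
  (t,1): 0.31·log₂(0.8201) = -0.0887
  (t,2): 0.10·log₂(1.3228) = 0.0404
Sum = 0.107 bits.

0.107 bits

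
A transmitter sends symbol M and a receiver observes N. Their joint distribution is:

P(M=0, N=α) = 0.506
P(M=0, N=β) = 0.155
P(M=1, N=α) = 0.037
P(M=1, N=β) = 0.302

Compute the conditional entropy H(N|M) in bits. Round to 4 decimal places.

Marginals: p(M) = (0.6610, 0.3390), p(N) = (0.5430, 0.4570).
H(N|M) = Σ p(M) · H(N|M=·).
  M=0: p=0.6610, H(N|M=0) = 0.7858
  M=1: p=0.3390, H(N|M=1) = 0.4973
Weighted sum = 0.6880 bits.

0.6880 bits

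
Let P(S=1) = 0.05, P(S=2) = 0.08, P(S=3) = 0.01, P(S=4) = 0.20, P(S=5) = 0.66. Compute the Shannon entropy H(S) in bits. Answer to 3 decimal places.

1.434 bits

H(S) = −Σ p·log₂ p.
  −(0.05)·log₂(0.05) = 0.2161
  −(0.08)·log₂(0.08) = 0.2915
  −(0.01)·log₂(0.01) = 0.0664
  −(0.20)·log₂(0.20) = 0.4644
  −(0.66)·log₂(0.66) = 0.3956
Sum: 0.2161 + 0.2915 + 0.0664 + 0.4644 + 0.3956 = 1.434 bits.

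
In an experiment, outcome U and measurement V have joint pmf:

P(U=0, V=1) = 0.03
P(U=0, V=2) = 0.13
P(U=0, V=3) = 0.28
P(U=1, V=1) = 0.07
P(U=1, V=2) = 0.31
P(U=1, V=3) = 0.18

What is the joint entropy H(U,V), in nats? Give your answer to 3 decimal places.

H(U,V) = −Σ p(x,y)·ln p(x,y) over all 6 cells.
  cell (0,1): −0.03·ln0.03 = 0.1052
  cell (0,2): −0.13·ln0.13 = 0.2652
  cell (0,3): −0.28·ln0.28 = 0.3564
  cell (1,1): −0.07·ln0.07 = 0.1861
  cell (1,2): −0.31·ln0.31 = 0.3631
  cell (1,3): −0.18·ln0.18 = 0.3087
Sum = 1.585 nats.

1.585 nats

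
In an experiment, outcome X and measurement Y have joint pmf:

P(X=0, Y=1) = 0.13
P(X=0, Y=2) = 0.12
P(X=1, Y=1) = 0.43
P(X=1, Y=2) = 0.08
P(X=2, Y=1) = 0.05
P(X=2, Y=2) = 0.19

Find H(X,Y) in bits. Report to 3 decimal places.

2.236 bits

H(X,Y) = −Σ p(x,y)·log₂ p(x,y) over all 6 cells.
  cell (0,1): −0.13·log₂0.13 = 0.3826
  cell (0,2): −0.12·log₂0.12 = 0.3671
  cell (1,1): −0.43·log₂0.43 = 0.5236
  cell (1,2): −0.08·log₂0.08 = 0.2915
  cell (2,1): −0.05·log₂0.05 = 0.2161
  cell (2,2): −0.19·log₂0.19 = 0.4552
Sum = 2.236 bits.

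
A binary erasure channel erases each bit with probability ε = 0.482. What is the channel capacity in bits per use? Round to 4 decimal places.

Binary erasure channel: capacity C = 1 − ε.
C = 1 − 0.482 = 0.5180 bits per channel use.

0.5180 bits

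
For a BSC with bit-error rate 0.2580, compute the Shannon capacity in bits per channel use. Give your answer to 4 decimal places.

0.1763 bits

Binary symmetric channel: C = 1 − h₂(ε) where h₂ is the binary entropy function.
h₂(0.2580) = −0.2580·log₂0.2580 − 0.7420·log₂0.7420 = 0.8237.
C = 1 − 0.8237 = 0.1763 bits per channel use.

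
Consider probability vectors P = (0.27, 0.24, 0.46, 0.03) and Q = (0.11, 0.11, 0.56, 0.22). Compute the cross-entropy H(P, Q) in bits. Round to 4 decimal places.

2.0744 bits

H(P,Q) = −Σ p·log₂ q.
  −0.27·log₂(0.11) = 0.85979
  −0.24·log₂(0.11) = 0.76426
  −0.46·log₂(0.56) = 0.38479
  −0.03·log₂(0.22) = 0.06553
H(P,Q) = 2.0744 bits.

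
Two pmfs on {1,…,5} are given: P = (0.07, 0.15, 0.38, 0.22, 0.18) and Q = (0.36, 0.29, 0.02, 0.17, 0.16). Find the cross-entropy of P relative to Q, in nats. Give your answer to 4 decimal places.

H(P,Q) = −Σ p·ln q.
  −0.07·ln(0.36) = 0.07152
  −0.15·ln(0.29) = 0.18568
  −0.38·ln(0.02) = 1.48657
  −0.22·ln(0.17) = 0.38983
  −0.18·ln(0.16) = 0.32986
H(P,Q) = 2.4635 nats.

2.4635 nats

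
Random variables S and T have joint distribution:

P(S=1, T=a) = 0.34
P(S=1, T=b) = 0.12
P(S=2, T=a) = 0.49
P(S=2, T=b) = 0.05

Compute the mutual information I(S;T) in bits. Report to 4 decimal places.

Marginals: p(S) = (0.4600, 0.5400), p(T) = (0.8300, 0.1700).
I(S;T) = Σ p(x,y)·log₂[p(x,y)/(p(x)p(y))].
  (1,a): 0.34·log₂(0.8905) = -0.05688
  (1,b): 0.12·log₂(1.5345) = 0.07414
  (2,a): 0.49·log₂(1.0933) = 0.06303
  (2,b): 0.05·log₂(0.5447) = -0.04383
Sum = 0.0365 bits.

0.0365 bits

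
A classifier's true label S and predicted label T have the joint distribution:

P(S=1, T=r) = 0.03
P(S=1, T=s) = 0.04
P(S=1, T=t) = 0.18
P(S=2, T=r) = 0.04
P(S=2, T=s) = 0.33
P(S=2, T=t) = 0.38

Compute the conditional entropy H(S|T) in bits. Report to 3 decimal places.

Marginals: p(S) = (0.2500, 0.7500), p(T) = (0.0700, 0.3700, 0.5600).
H(S|T) = Σ p(T) · H(S|T=·).
  T=r: p=0.0700, H(S|T=r) = 0.9852
  T=s: p=0.3700, H(S|T=s) = 0.4942
  T=t: p=0.5600, H(S|T=t) = 0.9059
Weighted sum = 0.759 bits.

0.759 bits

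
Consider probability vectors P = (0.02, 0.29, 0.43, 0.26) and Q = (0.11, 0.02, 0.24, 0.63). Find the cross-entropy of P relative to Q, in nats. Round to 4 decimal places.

H(P,Q) = −Σ p·ln q.
  −0.02·ln(0.11) = 0.04415
  −0.29·ln(0.02) = 1.13449
  −0.43·ln(0.24) = 0.61366
  −0.26·ln(0.63) = 0.12013
H(P,Q) = 1.9124 nats.

1.9124 nats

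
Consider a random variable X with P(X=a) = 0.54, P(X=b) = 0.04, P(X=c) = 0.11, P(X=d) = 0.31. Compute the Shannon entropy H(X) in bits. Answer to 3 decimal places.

H(X) = −Σ p·log₂ p.
  −(0.54)·log₂(0.54) = 0.4800
  −(0.04)·log₂(0.04) = 0.1858
  −(0.11)·log₂(0.11) = 0.3503
  −(0.31)·log₂(0.31) = 0.5238
Sum: 0.4800 + 0.1858 + 0.3503 + 0.5238 = 1.540 bits.

1.540 bits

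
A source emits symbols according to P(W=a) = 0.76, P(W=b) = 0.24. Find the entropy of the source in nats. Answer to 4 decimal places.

H(W) = −Σ p·ln p.
  −(0.76)·ln(0.76) = 0.20857
  −(0.24)·ln(0.24) = 0.34251
Sum: 0.20857 + 0.34251 = 0.5511 nats.

0.5511 nats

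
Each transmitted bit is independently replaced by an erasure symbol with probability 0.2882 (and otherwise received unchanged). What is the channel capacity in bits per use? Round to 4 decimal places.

Binary erasure channel: capacity C = 1 − ε.
C = 1 − 0.2882 = 0.7118 bits per channel use.

0.7118 bits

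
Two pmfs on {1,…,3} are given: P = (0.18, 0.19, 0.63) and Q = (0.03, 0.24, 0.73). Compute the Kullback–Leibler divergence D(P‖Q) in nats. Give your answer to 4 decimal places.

0.1853 nats

D(P‖Q) = Σ p·ln(p/q).
  0.18·ln(0.18/0.03) = 0.32252
  0.19·ln(0.19/0.24) = -0.04439
  0.63·ln(0.63/0.73) = -0.09281
D(P‖Q) = 0.1853 nats.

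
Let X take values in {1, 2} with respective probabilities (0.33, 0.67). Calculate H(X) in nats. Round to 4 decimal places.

0.6342 nats

H(X) = −Σ p·ln p.
  −(0.33)·ln(0.33) = 0.36586
  −(0.67)·ln(0.67) = 0.26832
Sum: 0.36586 + 0.26832 = 0.6342 nats.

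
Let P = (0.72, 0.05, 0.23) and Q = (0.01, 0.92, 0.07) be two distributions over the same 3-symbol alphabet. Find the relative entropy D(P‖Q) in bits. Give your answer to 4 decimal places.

D(P‖Q) = Σ p·log₂(p/q).
  0.72·log₂(0.72/0.01) = 4.44235
  0.05·log₂(0.05/0.92) = -0.21008
  0.23·log₂(0.23/0.07) = 0.39473
D(P‖Q) = 4.6270 bits.

4.6270 bits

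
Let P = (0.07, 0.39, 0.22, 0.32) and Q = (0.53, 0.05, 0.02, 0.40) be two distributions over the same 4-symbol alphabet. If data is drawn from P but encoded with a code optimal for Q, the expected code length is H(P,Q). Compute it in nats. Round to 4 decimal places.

2.3666 nats

H(P,Q) = −Σ p·ln q.
  −0.07·ln(0.53) = 0.04444
  −0.39·ln(0.05) = 1.16834
  −0.22·ln(0.02) = 0.86065
  −0.32·ln(0.40) = 0.29321
H(P,Q) = 2.3666 nats.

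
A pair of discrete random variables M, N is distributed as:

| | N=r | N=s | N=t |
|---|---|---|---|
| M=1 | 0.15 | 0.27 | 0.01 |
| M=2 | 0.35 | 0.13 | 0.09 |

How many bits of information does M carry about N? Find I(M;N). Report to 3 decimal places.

Marginals: p(M) = (0.4300, 0.5700), p(N) = (0.5000, 0.4000, 0.1000).
I(M;N) = Σ p(x,y)·log₂[p(x,y)/(p(x)p(y))].
  (1,r): 0.15·log₂(0.6977) = -0.0779
  (1,s): 0.27·log₂(1.5698) = 0.1756
  (1,t): 0.01·log₂(0.2326) = -0.0210
  (2,r): 0.35·log₂(1.2281) = 0.1037
  (2,s): 0.13·log₂(0.5702) = -0.1054
  (2,t): 0.09·log₂(1.5789) = 0.0593
Sum = 0.134 bits.

0.134 bits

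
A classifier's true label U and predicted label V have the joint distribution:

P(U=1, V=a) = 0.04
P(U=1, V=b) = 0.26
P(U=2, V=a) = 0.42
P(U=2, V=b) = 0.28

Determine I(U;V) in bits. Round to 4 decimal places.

Marginals: p(U) = (0.3000, 0.7000), p(V) = (0.4600, 0.5400).
I(U;V) = H(U) + H(V) − H(U,V).
H(U) = 0.8813, H(V) = 0.9954, H(U,V) = 1.7309.
I(U;V) = 0.8813 + 0.9954 − 1.7309 = 0.1458 bits.

0.1458 bits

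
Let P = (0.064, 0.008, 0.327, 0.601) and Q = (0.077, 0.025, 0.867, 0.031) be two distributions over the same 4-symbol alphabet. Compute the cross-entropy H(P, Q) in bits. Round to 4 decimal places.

H(P,Q) = −Σ p·log₂ q.
  −0.064·log₂(0.077) = 0.23674
  −0.008·log₂(0.025) = 0.04258
  −0.327·log₂(0.867) = 0.06733
  −0.601·log₂(0.031) = 3.01196
H(P,Q) = 3.3586 bits.

3.3586 bits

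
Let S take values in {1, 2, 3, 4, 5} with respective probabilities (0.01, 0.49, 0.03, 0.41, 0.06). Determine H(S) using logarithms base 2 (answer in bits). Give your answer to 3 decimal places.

1.493 bits

H(S) = −Σ p·log₂ p.
  −(0.01)·log₂(0.01) = 0.0664
  −(0.49)·log₂(0.49) = 0.5043
  −(0.03)·log₂(0.03) = 0.1518
  −(0.41)·log₂(0.41) = 0.5274
  −(0.06)·log₂(0.06) = 0.2435
Sum: 0.0664 + 0.5043 + 0.1518 + 0.5274 + 0.2435 = 1.493 bits.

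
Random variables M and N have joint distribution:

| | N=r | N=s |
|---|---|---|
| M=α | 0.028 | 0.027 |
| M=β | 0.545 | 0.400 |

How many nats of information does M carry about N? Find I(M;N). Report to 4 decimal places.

0.0005 nats

Marginals: p(M) = (0.0550, 0.9450), p(N) = (0.5730, 0.4270).
I(M;N) = Σ p(x,y)·ln[p(x,y)/(p(x)p(y))].
  (α,r): 0.028·ln(0.8885) = -0.00331
  (α,s): 0.027·ln(1.1497) = 0.00377
  (β,r): 0.545·ln(1.0065) = 0.00353
  (β,s): 0.400·ln(0.9913) = -0.00350
Sum = 0.0005 nats.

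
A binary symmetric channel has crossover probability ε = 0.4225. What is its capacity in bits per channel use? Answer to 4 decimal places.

Binary symmetric channel: C = 1 − h₂(ε) where h₂ is the binary entropy function.
h₂(0.4225) = −0.4225·log₂0.4225 − 0.5775·log₂0.5775 = 0.9826.
C = 1 − 0.9826 = 0.0174 bits per channel use.

0.0174 bits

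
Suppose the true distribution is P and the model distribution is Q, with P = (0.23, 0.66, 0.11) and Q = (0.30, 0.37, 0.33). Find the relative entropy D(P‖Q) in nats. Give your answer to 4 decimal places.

0.2000 nats

D(P‖Q) = Σ p·ln(p/q).
  0.23·ln(0.23/0.30) = -0.06111
  0.66·ln(0.66/0.37) = 0.38197
  0.11·ln(0.11/0.33) = -0.12085
D(P‖Q) = 0.2000 nats.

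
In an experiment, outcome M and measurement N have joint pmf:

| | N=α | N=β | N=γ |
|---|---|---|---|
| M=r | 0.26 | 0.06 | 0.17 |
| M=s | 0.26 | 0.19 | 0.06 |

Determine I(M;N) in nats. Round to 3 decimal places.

Marginals: p(M) = (0.4900, 0.5100), p(N) = (0.5200, 0.2500, 0.2300).
I(M;N) = Σ p(x,y)·ln[p(x,y)/(p(x)p(y))].
  (r,α): 0.26·ln(1.0204) = 0.0053
  (r,β): 0.06·ln(0.4898) = -0.0428
  (r,γ): 0.17·ln(1.5084) = 0.0699
  (s,α): 0.26·ln(0.9804) = -0.0051
  (s,β): 0.19·ln(1.4902) = 0.0758
  (s,γ): 0.06·ln(0.5115) = -0.0402
Sum = 0.063 nats.

0.063 nats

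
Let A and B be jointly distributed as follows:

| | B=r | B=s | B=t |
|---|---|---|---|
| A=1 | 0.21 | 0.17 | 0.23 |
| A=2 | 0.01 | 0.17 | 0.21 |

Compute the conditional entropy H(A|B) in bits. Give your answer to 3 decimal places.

0.838 bits

Marginals: p(A) = (0.6100, 0.3900), p(B) = (0.2200, 0.3400, 0.4400).
H(A|B) = Σ p(B) · H(A|B=·).
  B=r: p=0.2200, H(A|B=r) = 0.2668
  B=s: p=0.3400, H(A|B=s) = 1.0000
  B=t: p=0.4400, H(A|B=t) = 0.9985
Weighted sum = 0.838 bits.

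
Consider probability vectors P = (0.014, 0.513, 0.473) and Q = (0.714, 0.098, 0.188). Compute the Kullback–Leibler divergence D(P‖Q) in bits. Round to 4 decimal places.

1.7753 bits

D(P‖Q) = Σ p·log₂(p/q).
  0.014·log₂(0.014/0.714) = -0.07941
  0.513·log₂(0.513/0.098) = 1.22510
  0.473·log₂(0.473/0.188) = 0.62961
D(P‖Q) = 1.7753 bits.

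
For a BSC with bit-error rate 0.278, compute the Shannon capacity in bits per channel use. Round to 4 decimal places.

0.1473 bits

Binary symmetric channel: C = 1 − h₂(ε) where h₂ is the binary entropy function.
h₂(0.278) = −0.278·log₂0.278 − 0.722·log₂0.722 = 0.8527.
C = 1 − 0.8527 = 0.1473 bits per channel use.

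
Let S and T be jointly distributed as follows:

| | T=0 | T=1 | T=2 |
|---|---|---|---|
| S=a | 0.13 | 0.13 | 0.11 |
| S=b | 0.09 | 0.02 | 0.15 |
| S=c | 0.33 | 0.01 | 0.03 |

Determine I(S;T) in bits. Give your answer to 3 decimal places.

Marginals: p(S) = (0.3700, 0.2600, 0.3700), p(T) = (0.5500, 0.1600, 0.2900).
I(S;T) = Σ p(x,y)·log₂[p(x,y)/(p(x)p(y))].
  (a,0): 0.13·log₂(0.6388) = -0.0840
  (a,1): 0.13·log₂(2.1959) = 0.1475
  (a,2): 0.11·log₂(1.0252) = 0.0039
  (b,0): 0.09·log₂(0.6294) = -0.0601
  (b,1): 0.02·log₂(0.4808) = -0.0211
  (b,2): 0.15·log₂(1.9894) = 0.1488
  (c,0): 0.33·log₂(1.6216) = 0.2302
  (c,1): 0.01·log₂(0.1689) = -0.0257
  (c,2): 0.03·log₂(0.2796) = -0.0552
Sum = 0.284 bits.

0.284 bits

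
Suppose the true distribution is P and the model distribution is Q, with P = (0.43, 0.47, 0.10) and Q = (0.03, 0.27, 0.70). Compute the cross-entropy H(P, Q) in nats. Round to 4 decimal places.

2.1589 nats

H(P,Q) = −Σ p·ln q.
  −0.43·ln(0.03) = 1.50782
  −0.47·ln(0.27) = 0.61539
  −0.10·ln(0.70) = 0.03567
H(P,Q) = 2.1589 nats.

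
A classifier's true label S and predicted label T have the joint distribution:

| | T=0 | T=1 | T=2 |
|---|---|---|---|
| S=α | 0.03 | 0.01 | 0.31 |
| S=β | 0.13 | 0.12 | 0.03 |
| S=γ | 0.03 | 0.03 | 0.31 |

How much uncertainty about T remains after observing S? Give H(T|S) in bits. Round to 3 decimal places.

0.896 bits

Chain rule: H(T|S) = H(S,T) − H(S).
Marginals: p(S) = (0.3500, 0.2800, 0.3700), p(T) = (0.1900, 0.1600, 0.6500).
H(S,T) = 2.4708 bits; H(S) = 1.5751 bits.
H(T|S) = 2.4708 − 1.5751 = 0.896 bits.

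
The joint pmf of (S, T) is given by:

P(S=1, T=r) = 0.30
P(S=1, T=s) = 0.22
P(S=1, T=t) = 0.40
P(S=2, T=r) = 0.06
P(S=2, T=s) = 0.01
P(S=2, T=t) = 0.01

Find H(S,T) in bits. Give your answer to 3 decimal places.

1.907 bits

H(S,T) = −Σ p(x,y)·log₂ p(x,y) over all 6 cells.
  cell (1,r): −0.30·log₂0.30 = 0.5211
  cell (1,s): −0.22·log₂0.22 = 0.4806
  cell (1,t): −0.40·log₂0.40 = 0.5288
  cell (2,r): −0.06·log₂0.06 = 0.2435
  cell (2,s): −0.01·log₂0.01 = 0.0664
  cell (2,t): −0.01·log₂0.01 = 0.0664
Sum = 1.907 bits.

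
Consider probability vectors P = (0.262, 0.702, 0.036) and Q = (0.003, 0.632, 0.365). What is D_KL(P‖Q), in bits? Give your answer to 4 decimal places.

D(P‖Q) = Σ p·log₂(p/q).
  0.262·log₂(0.262/0.003) = 1.68950
  0.702·log₂(0.702/0.632) = 0.10639
  0.036·log₂(0.036/0.365) = -0.12031
D(P‖Q) = 1.6756 bits.

1.6756 bits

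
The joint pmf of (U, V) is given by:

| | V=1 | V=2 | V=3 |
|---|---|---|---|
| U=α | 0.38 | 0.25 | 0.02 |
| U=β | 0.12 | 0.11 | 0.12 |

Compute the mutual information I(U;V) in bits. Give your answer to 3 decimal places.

Marginals: p(U) = (0.6500, 0.3500), p(V) = (0.5000, 0.3600, 0.1400).
I(U;V) = H(U) + H(V) − H(U,V).
H(U) = 0.9341, H(V) = 1.4277, H(U,V) = 2.2278.
I(U;V) = 0.9341 + 1.4277 − 2.2278 = 0.134 bits.

0.134 bits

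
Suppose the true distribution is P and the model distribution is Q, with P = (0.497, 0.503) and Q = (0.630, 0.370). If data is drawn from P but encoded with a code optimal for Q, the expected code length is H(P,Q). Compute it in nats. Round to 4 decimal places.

0.7297 nats

H(P,Q) = −Σ p·ln q.
  −0.497·ln(0.630) = 0.22963
  −0.503·ln(0.370) = 0.50011
H(P,Q) = 0.7297 nats.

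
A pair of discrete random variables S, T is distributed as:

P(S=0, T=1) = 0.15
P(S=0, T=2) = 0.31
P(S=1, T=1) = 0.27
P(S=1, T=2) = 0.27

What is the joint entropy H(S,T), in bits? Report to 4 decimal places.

1.9544 bits

H(S,T) = −Σ p(x,y)·log₂ p(x,y) over all 4 cells.
  cell (0,1): −0.15·log₂0.15 = 0.41054
  cell (0,2): −0.31·log₂0.31 = 0.52379
  cell (1,1): −0.27·log₂0.27 = 0.51002
  cell (1,2): −0.27·log₂0.27 = 0.51002
Sum = 1.9544 bits.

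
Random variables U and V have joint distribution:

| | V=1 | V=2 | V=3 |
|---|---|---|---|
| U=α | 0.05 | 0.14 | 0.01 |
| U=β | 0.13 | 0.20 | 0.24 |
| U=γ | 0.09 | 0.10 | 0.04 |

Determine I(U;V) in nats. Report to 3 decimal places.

Marginals: p(U) = (0.2000, 0.5700, 0.2300), p(V) = (0.2700, 0.4400, 0.2900).
I(U;V) = Σ p(x,y)·ln[p(x,y)/(p(x)p(y))].
  (α,1): 0.05·ln(0.9259) = -0.0038
  (α,2): 0.14·ln(1.5909) = 0.0650
  (α,3): 0.01·ln(0.1724) = -0.0176
  (β,1): 0.13·ln(0.8447) = -0.0219
  (β,2): 0.20·ln(0.7974) = -0.0453
  (β,3): 0.24·ln(1.4519) = 0.0895
  (γ,1): 0.09·ln(1.4493) = 0.0334
  (γ,2): 0.10·ln(0.9881) = -0.0012
  (γ,3): 0.04·ln(0.5997) = -0.0205
Sum = 0.078 nats.

0.078 nats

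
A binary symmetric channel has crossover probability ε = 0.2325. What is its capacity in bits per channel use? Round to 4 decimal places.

Binary symmetric channel: C = 1 − h₂(ε) where h₂ is the binary entropy function.
h₂(0.2325) = −0.2325·log₂0.2325 − 0.7675·log₂0.7675 = 0.7823.
C = 1 − 0.7823 = 0.2177 bits per channel use.

0.2177 bits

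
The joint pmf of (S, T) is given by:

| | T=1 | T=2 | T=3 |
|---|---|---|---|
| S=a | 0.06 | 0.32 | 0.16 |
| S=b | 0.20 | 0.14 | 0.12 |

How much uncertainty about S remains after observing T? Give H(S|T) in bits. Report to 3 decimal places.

Chain rule: H(S|T) = H(S,T) − H(T).
Marginals: p(S) = (0.5400, 0.4600), p(T) = (0.2600, 0.4600, 0.2800).
H(S,T) = 2.4211 bits; H(T) = 1.5348 bits.
H(S|T) = 2.4211 − 1.5348 = 0.886 bits.

0.886 bits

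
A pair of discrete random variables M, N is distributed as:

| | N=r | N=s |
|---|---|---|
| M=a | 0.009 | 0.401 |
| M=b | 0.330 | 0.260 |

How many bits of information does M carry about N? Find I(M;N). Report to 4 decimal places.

Marginals: p(M) = (0.4100, 0.5900), p(N) = (0.3390, 0.6610).
I(M;N) = Σ p(x,y)·log₂[p(x,y)/(p(x)p(y))].
  (a,r): 0.009·log₂(0.0648) = -0.03554
  (a,s): 0.401·log₂(1.4797) = 0.22667
  (b,r): 0.330·log₂(1.6499) = 0.23839
  (b,s): 0.260·log₂(0.6667) = -0.15208
Sum = 0.2774 bits.

0.2774 bits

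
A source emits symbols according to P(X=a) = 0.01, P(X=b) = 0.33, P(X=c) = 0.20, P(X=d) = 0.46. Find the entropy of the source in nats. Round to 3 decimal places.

H(X) = −Σ p·ln p.
  −(0.01)·ln(0.01) = 0.0461
  −(0.33)·ln(0.33) = 0.3659
  −(0.20)·ln(0.20) = 0.3219
  −(0.46)·ln(0.46) = 0.3572
Sum: 0.0461 + 0.3659 + 0.3219 + 0.3572 = 1.091 nats.

1.091 nats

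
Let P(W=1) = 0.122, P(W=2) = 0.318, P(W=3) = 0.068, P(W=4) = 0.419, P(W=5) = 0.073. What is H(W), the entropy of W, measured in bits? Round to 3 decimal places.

H(W) = −Σ p·log₂ p.
  −(0.122)·log₂(0.122) = 0.3703
  −(0.318)·log₂(0.318) = 0.5256
  −(0.068)·log₂(0.068) = 0.2637
  −(0.419)·log₂(0.419) = 0.5258
  −(0.073)·log₂(0.073) = 0.2756
Sum: 0.3703 + 0.5256 + 0.2637 + 0.5258 + 0.2756 = 1.961 bits.

1.961 bits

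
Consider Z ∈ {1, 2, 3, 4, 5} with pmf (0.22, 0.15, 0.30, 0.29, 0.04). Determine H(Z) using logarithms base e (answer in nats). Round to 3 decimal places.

1.467 nats

H(Z) = −Σ p·ln p.
  −(0.22)·ln(0.22) = 0.3331
  −(0.15)·ln(0.15) = 0.2846
  −(0.30)·ln(0.30) = 0.3612
  −(0.29)·ln(0.29) = 0.3590
  −(0.04)·ln(0.04) = 0.1288
Sum: 0.3331 + 0.2846 + 0.3612 + 0.3590 + 0.1288 = 1.467 nats.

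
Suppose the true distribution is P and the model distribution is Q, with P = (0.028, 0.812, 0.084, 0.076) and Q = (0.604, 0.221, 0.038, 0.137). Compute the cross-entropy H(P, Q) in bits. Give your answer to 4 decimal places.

2.4031 bits

H(P,Q) = −Σ p·log₂ q.
  −0.028·log₂(0.604) = 0.02037
  −0.812·log₂(0.221) = 1.76844
  −0.084·log₂(0.038) = 0.39630
  −0.076·log₂(0.137) = 0.21795
H(P,Q) = 2.4031 bits.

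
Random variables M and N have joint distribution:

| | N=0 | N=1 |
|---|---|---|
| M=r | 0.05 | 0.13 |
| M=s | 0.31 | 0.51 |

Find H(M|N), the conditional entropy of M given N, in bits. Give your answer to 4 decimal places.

Chain rule: H(M|N) = H(M,N) − H(N).
Marginals: p(M) = (0.1800, 0.8200), p(N) = (0.3600, 0.6400).
H(M,N) = 1.6180 bits; H(N) = 0.9427 bits.
H(M|N) = 1.6180 − 0.9427 = 0.6753 bits.

0.6753 bits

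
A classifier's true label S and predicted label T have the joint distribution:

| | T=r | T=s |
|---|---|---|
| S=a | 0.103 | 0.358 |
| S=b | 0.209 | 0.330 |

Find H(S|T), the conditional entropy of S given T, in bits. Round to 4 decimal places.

Marginals: p(S) = (0.4610, 0.5390), p(T) = (0.3120, 0.6880).
H(S|T) = Σ p(T) · H(S|T=·).
  T=r: p=0.3120, H(S|T=r) = 0.9151
  T=s: p=0.6880, H(S|T=s) = 0.9988
Weighted sum = 0.9727 bits.

0.9727 bits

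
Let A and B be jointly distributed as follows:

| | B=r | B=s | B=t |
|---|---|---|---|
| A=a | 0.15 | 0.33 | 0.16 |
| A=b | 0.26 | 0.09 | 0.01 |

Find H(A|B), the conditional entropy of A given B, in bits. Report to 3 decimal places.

0.758 bits

Marginals: p(A) = (0.6400, 0.3600), p(B) = (0.4100, 0.4200, 0.1700).
H(A|B) = Σ p(B) · H(A|B=·).
  B=r: p=0.4100, H(A|B=r) = 0.9474
  B=s: p=0.4200, H(A|B=s) = 0.7496
  B=t: p=0.1700, H(A|B=t) = 0.3228
Weighted sum = 0.758 bits.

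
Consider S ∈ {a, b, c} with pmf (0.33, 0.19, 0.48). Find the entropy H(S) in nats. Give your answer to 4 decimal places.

H(S) = −Σ p·ln p.
  −(0.33)·ln(0.33) = 0.36586
  −(0.19)·ln(0.19) = 0.31554
  −(0.48)·ln(0.48) = 0.35231
Sum: 0.36586 + 0.31554 + 0.35231 = 1.0337 nats.

1.0337 nats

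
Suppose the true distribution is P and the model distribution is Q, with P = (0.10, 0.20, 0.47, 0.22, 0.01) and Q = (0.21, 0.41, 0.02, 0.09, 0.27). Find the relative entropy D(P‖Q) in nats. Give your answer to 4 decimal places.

D(P‖Q) = Σ p·ln(p/q).
  0.10·ln(0.10/0.21) = -0.07419
  0.20·ln(0.20/0.41) = -0.14357
  0.47·ln(0.47/0.02) = 1.48379
  0.22·ln(0.22/0.09) = 0.19664
  0.01·ln(0.01/0.27) = -0.03296
D(P‖Q) = 1.4297 nats.

1.4297 nats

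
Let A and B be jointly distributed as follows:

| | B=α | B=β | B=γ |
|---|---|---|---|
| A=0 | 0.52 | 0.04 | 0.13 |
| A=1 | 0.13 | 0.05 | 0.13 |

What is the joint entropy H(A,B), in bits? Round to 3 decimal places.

2.040 bits

H(A,B) = −Σ p(x,y)·log₂ p(x,y) over all 6 cells.
  cell (0,α): −0.52·log₂0.52 = 0.4906
  cell (0,β): −0.04·log₂0.04 = 0.1858
  cell (0,γ): −0.13·log₂0.13 = 0.3826
  cell (1,α): −0.13·log₂0.13 = 0.3826
  cell (1,β): −0.05·log₂0.05 = 0.2161
  cell (1,γ): −0.13·log₂0.13 = 0.3826
Sum = 2.040 bits.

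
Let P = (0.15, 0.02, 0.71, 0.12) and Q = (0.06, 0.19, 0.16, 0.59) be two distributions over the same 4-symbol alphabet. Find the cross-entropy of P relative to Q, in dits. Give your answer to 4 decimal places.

0.7903 dits

H(P,Q) = −Σ p·log₁₀ q.
  −0.15·log₁₀(0.06) = 0.18328
  −0.02·log₁₀(0.19) = 0.01442
  −0.71·log₁₀(0.16) = 0.56507
  −0.12·log₁₀(0.59) = 0.02750
H(P,Q) = 0.7903 dits.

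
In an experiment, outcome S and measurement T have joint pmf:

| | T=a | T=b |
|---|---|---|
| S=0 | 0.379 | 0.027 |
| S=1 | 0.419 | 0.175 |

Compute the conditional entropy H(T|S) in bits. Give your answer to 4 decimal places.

0.6627 bits

Chain rule: H(T|S) = H(S,T) − H(S).
Marginals: p(S) = (0.4060, 0.5940), p(T) = (0.7980, 0.2020).
H(S,T) = 1.6371 bits; H(S) = 0.9744 bits.
H(T|S) = 1.6371 − 0.9744 = 0.6627 bits.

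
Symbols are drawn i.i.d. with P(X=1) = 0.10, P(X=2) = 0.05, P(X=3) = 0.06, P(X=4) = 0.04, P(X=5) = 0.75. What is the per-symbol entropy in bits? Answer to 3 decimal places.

1.289 bits

H(X) = −Σ p·log₂ p.
  −(0.10)·log₂(0.10) = 0.3322
  −(0.05)·log₂(0.05) = 0.2161
  −(0.06)·log₂(0.06) = 0.2435
  −(0.04)·log₂(0.04) = 0.1858
  −(0.75)·log₂(0.75) = 0.3113
Sum: 0.3322 + 0.2161 + 0.2435 + 0.1858 + 0.3113 = 1.289 bits.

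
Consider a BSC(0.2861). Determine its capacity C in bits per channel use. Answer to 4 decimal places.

0.1364 bits

Binary symmetric channel: C = 1 − h₂(ε) where h₂ is the binary entropy function.
h₂(0.2861) = −0.2861·log₂0.2861 − 0.7139·log₂0.7139 = 0.8636.
C = 1 − 0.8636 = 0.1364 bits per channel use.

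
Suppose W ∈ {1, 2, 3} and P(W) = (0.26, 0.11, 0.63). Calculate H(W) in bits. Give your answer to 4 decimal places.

H(W) = −Σ p·log₂ p.
  −(0.26)·log₂(0.26) = 0.50529
  −(0.11)·log₂(0.11) = 0.35029
  −(0.63)·log₂(0.63) = 0.41994
Sum: 0.50529 + 0.35029 + 0.41994 = 1.2755 bits.

1.2755 bits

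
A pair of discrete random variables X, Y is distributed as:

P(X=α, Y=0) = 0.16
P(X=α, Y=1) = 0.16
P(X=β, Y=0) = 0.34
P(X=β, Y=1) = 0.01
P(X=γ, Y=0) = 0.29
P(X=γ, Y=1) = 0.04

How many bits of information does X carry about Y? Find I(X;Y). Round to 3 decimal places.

Marginals: p(X) = (0.3200, 0.3500, 0.3300), p(Y) = (0.7900, 0.2100).
I(X;Y) = Σ p(x,y)·log₂[p(x,y)/(p(x)p(y))].
  (α,0): 0.16·log₂(0.6329) = -0.1056
  (α,1): 0.16·log₂(2.3810) = 0.2002
  (β,0): 0.34·log₂(1.2297) = 0.1014
  (β,1): 0.01·log₂(0.1361) = -0.0288
  (γ,0): 0.29·log₂(1.1124) = 0.0446
  (γ,1): 0.04·log₂(0.5772) = -0.0317
Sum = 0.180 bits.

0.180 bits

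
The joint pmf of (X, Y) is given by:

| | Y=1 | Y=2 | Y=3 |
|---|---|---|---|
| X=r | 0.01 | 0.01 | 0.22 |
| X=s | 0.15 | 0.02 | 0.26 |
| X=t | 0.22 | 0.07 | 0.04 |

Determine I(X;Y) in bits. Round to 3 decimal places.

0.322 bits

Marginals: p(X) = (0.2400, 0.4300, 0.3300), p(Y) = (0.3800, 0.1000, 0.5200).
I(X;Y) = Σ p(x,y)·log₂[p(x,y)/(p(x)p(y))].
  (r,1): 0.01·log₂(0.1096) = -0.0319
  (r,2): 0.01·log₂(0.4167) = -0.0126
  (r,3): 0.22·log₂(1.7628) = 0.1799
  (s,1): 0.15·log₂(0.9180) = -0.0185
  (s,2): 0.02·log₂(0.4651) = -0.0221
  (s,3): 0.26·log₂(1.1628) = 0.0566
  (t,1): 0.22·log₂(1.7544) = 0.1784
  (t,2): 0.07·log₂(2.1212) = 0.0759
  (t,3): 0.04·log₂(0.2331) = -0.0840
Sum = 0.322 bits.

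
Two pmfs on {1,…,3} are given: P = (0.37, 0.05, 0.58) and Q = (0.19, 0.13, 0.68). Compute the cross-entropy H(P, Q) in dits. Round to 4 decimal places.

0.4083 dits

H(P,Q) = −Σ p·log₁₀ q.
  −0.37·log₁₀(0.19) = 0.26686
  −0.05·log₁₀(0.13) = 0.04430
  −0.58·log₁₀(0.68) = 0.09714
H(P,Q) = 0.4083 dits.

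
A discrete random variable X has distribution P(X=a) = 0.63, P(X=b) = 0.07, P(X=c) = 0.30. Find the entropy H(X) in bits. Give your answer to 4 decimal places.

1.2096 bits

H(X) = −Σ p·log₂ p.
  −(0.63)·log₂(0.63) = 0.41994
  −(0.07)·log₂(0.07) = 0.26856
  −(0.30)·log₂(0.30) = 0.52109
Sum: 0.41994 + 0.26856 + 0.52109 = 1.2096 bits.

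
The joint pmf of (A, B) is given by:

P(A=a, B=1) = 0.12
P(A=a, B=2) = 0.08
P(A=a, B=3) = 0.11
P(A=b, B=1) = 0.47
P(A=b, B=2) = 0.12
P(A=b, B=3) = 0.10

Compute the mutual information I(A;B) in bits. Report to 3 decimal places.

Marginals: p(A) = (0.3100, 0.6900), p(B) = (0.5900, 0.2000, 0.2100).
I(A;B) = H(A) + H(B) − H(A,B).
H(A) = 0.8932, H(B) = 1.3863, H(A,B) = 2.2201.
I(A;B) = 0.8932 + 1.3863 − 2.2201 = 0.059 bits.

0.059 bits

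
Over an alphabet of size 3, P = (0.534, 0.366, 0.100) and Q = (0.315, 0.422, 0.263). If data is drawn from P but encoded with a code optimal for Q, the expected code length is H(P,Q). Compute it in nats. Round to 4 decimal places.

1.0662 nats

H(P,Q) = −Σ p·ln q.
  −0.534·ln(0.315) = 0.61687
  −0.366·ln(0.422) = 0.31577
  −0.100·ln(0.263) = 0.13356
H(P,Q) = 1.0662 nats.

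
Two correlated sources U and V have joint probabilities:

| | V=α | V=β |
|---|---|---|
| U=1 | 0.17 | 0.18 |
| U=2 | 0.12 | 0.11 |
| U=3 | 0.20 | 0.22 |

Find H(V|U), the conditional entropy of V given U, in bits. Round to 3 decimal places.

0.999 bits

Marginals: p(U) = (0.3500, 0.2300, 0.4200), p(V) = (0.4900, 0.5100).
H(V|U) = Σ p(U) · H(V|U=·).
  U=1: p=0.3500, H(V|U=1) = 0.9994
  U=2: p=0.2300, H(V|U=2) = 0.9986
  U=3: p=0.4200, H(V|U=3) = 0.9984
Weighted sum = 0.999 bits.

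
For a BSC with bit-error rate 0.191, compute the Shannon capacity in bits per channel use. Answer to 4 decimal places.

0.2964 bits

Binary symmetric channel: C = 1 − h₂(ε) where h₂ is the binary entropy function.
h₂(0.191) = −0.191·log₂0.191 − 0.809·log₂0.809 = 0.7036.
C = 1 − 0.7036 = 0.2964 bits per channel use.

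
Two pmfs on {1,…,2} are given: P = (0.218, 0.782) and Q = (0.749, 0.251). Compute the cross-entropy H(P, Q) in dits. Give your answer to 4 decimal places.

0.4968 dits

H(P,Q) = −Σ p·log₁₀ q.
  −0.218·log₁₀(0.749) = 0.02736
  −0.782·log₁₀(0.251) = 0.46946
H(P,Q) = 0.4968 dits.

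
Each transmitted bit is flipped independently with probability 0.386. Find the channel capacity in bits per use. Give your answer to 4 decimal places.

0.0378 bits

Binary symmetric channel: C = 1 − h₂(ε) where h₂ is the binary entropy function.
h₂(0.386) = −0.386·log₂0.386 − 0.614·log₂0.614 = 0.9622.
C = 1 − 0.9622 = 0.0378 bits per channel use.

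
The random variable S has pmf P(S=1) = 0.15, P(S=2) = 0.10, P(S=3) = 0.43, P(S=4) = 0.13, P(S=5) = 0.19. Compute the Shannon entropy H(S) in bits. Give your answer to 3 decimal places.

H(S) = −Σ p·log₂ p.
  −(0.15)·log₂(0.15) = 0.4105
  −(0.10)·log₂(0.10) = 0.3322
  −(0.43)·log₂(0.43) = 0.5236
  −(0.13)·log₂(0.13) = 0.3826
  −(0.19)·log₂(0.19) = 0.4552
Sum: 0.4105 + 0.3322 + 0.5236 + 0.3826 + 0.4552 = 2.104 bits.

2.104 bits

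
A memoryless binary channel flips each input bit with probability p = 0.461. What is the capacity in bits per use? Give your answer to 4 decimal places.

0.0044 bits

Binary symmetric channel: C = 1 − h₂(ε) where h₂ is the binary entropy function.
h₂(0.461) = −0.461·log₂0.461 − 0.539·log₂0.539 = 0.9956.
C = 1 − 0.9956 = 0.0044 bits per channel use.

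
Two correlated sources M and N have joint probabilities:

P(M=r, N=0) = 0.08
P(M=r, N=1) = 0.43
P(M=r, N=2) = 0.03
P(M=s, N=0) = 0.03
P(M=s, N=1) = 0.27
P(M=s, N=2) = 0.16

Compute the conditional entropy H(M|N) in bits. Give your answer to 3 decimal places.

0.886 bits

Marginals: p(M) = (0.5400, 0.4600), p(N) = (0.1100, 0.7000, 0.1900).
H(M|N) = Σ p(N) · H(M|N=·).
  N=0: p=0.1100, H(M|N=0) = 0.8454
  N=1: p=0.7000, H(M|N=1) = 0.9620
  N=2: p=0.1900, H(M|N=2) = 0.6292
Weighted sum = 0.886 bits.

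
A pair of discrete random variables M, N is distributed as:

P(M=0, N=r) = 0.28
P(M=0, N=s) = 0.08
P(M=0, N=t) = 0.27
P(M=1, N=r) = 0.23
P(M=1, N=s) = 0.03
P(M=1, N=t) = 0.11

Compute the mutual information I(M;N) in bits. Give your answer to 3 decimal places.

0.021 bits

Marginals: p(M) = (0.6300, 0.3700), p(N) = (0.5100, 0.1100, 0.3800).
I(M;N) = H(M) + H(N) − H(M,N).
H(M) = 0.9507, H(N) = 1.3762, H(M,N) = 2.3055.
I(M;N) = 0.9507 + 1.3762 − 2.3055 = 0.021 bits.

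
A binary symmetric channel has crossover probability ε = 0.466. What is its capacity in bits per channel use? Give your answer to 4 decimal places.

Binary symmetric channel: C = 1 − h₂(ε) where h₂ is the binary entropy function.
h₂(0.466) = −0.466·log₂0.466 − 0.534·log₂0.534 = 0.9967.
C = 1 − 0.9967 = 0.0033 bits per channel use.

0.0033 bits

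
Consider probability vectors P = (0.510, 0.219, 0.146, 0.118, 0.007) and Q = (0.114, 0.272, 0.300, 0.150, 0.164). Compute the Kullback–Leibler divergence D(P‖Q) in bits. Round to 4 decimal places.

0.8095 bits

D(P‖Q) = Σ p·log₂(p/q).
  0.510·log₂(0.510/0.114) = 1.10235
  0.219·log₂(0.219/0.272) = -0.06848
  0.146·log₂(0.146/0.300) = -0.15169
  0.118·log₂(0.118/0.150) = -0.04085
  0.007·log₂(0.007/0.164) = -0.03185
D(P‖Q) = 0.8095 bits.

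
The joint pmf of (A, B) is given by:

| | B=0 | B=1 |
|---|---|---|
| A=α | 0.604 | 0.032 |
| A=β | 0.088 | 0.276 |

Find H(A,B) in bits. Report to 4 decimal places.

H(A,B) = −Σ p(x,y)·log₂ p(x,y) over all 4 cells.
  cell (α,0): −0.604·log₂0.604 = 0.43934
  cell (α,1): −0.032·log₂0.032 = 0.15891
  cell (β,0): −0.088·log₂0.088 = 0.30856
  cell (β,1): −0.276·log₂0.276 = 0.51260
Sum = 1.4194 bits.

1.4194 bits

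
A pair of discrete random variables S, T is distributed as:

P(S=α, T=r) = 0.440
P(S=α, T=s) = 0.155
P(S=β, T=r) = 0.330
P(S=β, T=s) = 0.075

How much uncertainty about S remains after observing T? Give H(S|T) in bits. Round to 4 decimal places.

0.9681 bits

Marginals: p(S) = (0.5950, 0.4050), p(T) = (0.7700, 0.2300).
H(S|T) = Σ p(T) · H(S|T=·).
  T=r: p=0.7700, H(S|T=r) = 0.9852
  T=s: p=0.2300, H(S|T=s) = 0.9109
Weighted sum = 0.9681 bits.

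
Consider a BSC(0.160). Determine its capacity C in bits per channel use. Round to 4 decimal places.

0.3657 bits

Binary symmetric channel: C = 1 − h₂(ε) where h₂ is the binary entropy function.
h₂(0.160) = −0.160·log₂0.160 − 0.840·log₂0.840 = 0.6343.
C = 1 − 0.6343 = 0.3657 bits per channel use.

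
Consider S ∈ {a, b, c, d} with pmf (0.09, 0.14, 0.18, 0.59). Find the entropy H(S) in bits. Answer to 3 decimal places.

H(S) = −Σ p·log₂ p.
  −(0.09)·log₂(0.09) = 0.3127
  −(0.14)·log₂(0.14) = 0.3971
  −(0.18)·log₂(0.18) = 0.4453
  −(0.59)·log₂(0.59) = 0.4491
Sum: 0.3127 + 0.3971 + 0.4453 + 0.4491 = 1.604 bits.

1.604 bits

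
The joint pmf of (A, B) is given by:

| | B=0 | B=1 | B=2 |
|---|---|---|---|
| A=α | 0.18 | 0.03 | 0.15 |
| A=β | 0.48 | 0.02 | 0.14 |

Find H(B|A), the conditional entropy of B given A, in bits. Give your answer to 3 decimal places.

1.083 bits

Chain rule: H(B|A) = H(A,B) − H(A).
Marginals: p(A) = (0.3600, 0.6400), p(B) = (0.6600, 0.0500, 0.2900).
H(A,B) = 2.0259 bits; H(A) = 0.9427 bits.
H(B|A) = 2.0259 − 0.9427 = 1.083 bits.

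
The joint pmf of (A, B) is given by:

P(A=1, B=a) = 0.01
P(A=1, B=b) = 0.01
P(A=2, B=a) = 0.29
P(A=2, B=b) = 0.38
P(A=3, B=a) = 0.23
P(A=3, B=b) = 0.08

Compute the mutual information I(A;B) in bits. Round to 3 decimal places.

0.061 bits

Marginals: p(A) = (0.0200, 0.6700, 0.3100), p(B) = (0.5300, 0.4700).
I(A;B) = H(A) + H(B) − H(A,B).
H(A) = 1.0238, H(B) = 0.9974, H(A,B) = 1.9604.
I(A;B) = 1.0238 + 0.9974 − 1.9604 = 0.061 bits.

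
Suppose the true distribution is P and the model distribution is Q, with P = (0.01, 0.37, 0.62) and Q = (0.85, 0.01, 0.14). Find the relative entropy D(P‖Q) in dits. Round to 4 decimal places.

0.9616 dits

D(P‖Q) = Σ p·log₁₀(p/q).
  0.01·log₁₀(0.01/0.85) = -0.01929
  0.37·log₁₀(0.37/0.01) = 0.58023
  0.62·log₁₀(0.62/0.14) = 0.40068
D(P‖Q) = 0.9616 dits.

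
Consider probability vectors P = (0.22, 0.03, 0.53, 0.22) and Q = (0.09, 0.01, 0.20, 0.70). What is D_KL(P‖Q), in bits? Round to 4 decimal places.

0.7090 bits

D(P‖Q) = Σ p·log₂(p/q).
  0.22·log₂(0.22/0.09) = 0.28369
  0.03·log₂(0.03/0.01) = 0.04755
  0.53·log₂(0.53/0.20) = 0.74518
  0.22·log₂(0.22/0.70) = -0.36737
D(P‖Q) = 0.7090 bits.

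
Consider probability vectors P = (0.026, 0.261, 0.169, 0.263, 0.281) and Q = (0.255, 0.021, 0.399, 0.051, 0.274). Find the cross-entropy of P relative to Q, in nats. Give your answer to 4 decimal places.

2.3456 nats

H(P,Q) = −Σ p·ln q.
  −0.026·ln(0.255) = 0.03553
  −0.261·ln(0.021) = 1.00830
  −0.169·ln(0.399) = 0.15528
  −0.263·ln(0.051) = 0.78267
  −0.281·ln(0.274) = 0.36379
H(P,Q) = 2.3456 nats.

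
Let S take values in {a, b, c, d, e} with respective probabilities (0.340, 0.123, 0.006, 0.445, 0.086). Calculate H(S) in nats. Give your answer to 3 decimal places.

1.227 nats

H(S) = −Σ p·ln p.
  −(0.340)·ln(0.340) = 0.3668
  −(0.123)·ln(0.123) = 0.2578
  −(0.006)·ln(0.006) = 0.0307
  −(0.445)·ln(0.445) = 0.3603
  −(0.086)·ln(0.086) = 0.2110
Sum: 0.3668 + 0.2578 + 0.0307 + 0.3603 + 0.2110 = 1.227 nats.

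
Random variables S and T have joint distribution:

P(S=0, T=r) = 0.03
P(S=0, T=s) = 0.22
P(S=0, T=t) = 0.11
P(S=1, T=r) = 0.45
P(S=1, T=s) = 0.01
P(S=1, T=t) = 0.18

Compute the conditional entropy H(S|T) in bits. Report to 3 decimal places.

0.499 bits

Marginals: p(S) = (0.3600, 0.6400), p(T) = (0.4800, 0.2300, 0.2900).
H(S|T) = Σ p(T) · H(S|T=·).
  T=r: p=0.4800, H(S|T=r) = 0.3373
  T=s: p=0.2300, H(S|T=s) = 0.2580
  T=t: p=0.2900, H(S|T=t) = 0.9576
Weighted sum = 0.499 bits.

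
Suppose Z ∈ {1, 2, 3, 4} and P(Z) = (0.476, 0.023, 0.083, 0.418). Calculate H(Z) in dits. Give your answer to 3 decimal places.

H(Z) = −Σ p·log₁₀ p.
  −(0.476)·log₁₀(0.476) = 0.1535
  −(0.023)·log₁₀(0.023) = 0.0377
  −(0.083)·log₁₀(0.083) = 0.0897
  −(0.418)·log₁₀(0.418) = 0.1583
Sum: 0.1535 + 0.0377 + 0.0897 + 0.1583 = 0.439 dits.

0.439 dits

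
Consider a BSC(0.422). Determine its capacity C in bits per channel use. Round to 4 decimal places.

Binary symmetric channel: C = 1 − h₂(ε) where h₂ is the binary entropy function.
h₂(0.422) = −0.422·log₂0.422 − 0.578·log₂0.578 = 0.9824.
C = 1 − 0.9824 = 0.0176 bits per channel use.

0.0176 bits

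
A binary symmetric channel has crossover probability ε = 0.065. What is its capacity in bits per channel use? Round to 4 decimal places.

Binary symmetric channel: C = 1 − h₂(ε) where h₂ is the binary entropy function.
h₂(0.065) = −0.065·log₂0.065 − 0.935·log₂0.935 = 0.3470.
C = 1 − 0.3470 = 0.6530 bits per channel use.

0.6530 bits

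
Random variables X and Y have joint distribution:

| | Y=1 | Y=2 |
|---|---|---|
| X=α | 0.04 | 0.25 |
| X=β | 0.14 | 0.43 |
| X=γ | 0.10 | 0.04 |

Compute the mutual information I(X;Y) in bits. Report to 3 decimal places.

Marginals: p(X) = (0.2900, 0.5700, 0.1400), p(Y) = (0.2800, 0.7200).
I(X;Y) = H(X) + H(Y) − H(X,Y).
H(X) = 1.3773, H(Y) = 0.8555, H(X,Y) = 2.1244.
I(X;Y) = 1.3773 + 0.8555 − 2.1244 = 0.108 bits.

0.108 bits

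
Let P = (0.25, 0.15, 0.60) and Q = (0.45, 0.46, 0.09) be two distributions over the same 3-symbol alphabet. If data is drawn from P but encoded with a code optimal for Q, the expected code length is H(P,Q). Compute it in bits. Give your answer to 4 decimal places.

H(P,Q) = −Σ p·log₂ q.
  −0.25·log₂(0.45) = 0.28800
  −0.15·log₂(0.46) = 0.16804
  −0.60·log₂(0.09) = 2.08436
H(P,Q) = 2.5404 bits.

2.5404 bits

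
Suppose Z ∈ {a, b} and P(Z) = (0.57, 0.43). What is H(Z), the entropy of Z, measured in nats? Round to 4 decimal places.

H(Z) = −Σ p·ln p.
  −(0.57)·ln(0.57) = 0.32041
  −(0.43)·ln(0.43) = 0.36291
Sum: 0.32041 + 0.36291 = 0.6833 nats.

0.6833 nats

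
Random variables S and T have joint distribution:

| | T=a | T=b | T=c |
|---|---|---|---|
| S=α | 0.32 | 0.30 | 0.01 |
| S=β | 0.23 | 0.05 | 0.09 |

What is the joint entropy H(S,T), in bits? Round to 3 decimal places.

2.130 bits

H(S,T) = −Σ p(x,y)·log₂ p(x,y) over all 6 cells.
  cell (α,a): −0.32·log₂0.32 = 0.5260
  cell (α,b): −0.30·log₂0.30 = 0.5211
  cell (α,c): −0.01·log₂0.01 = 0.0664
  cell (β,a): −0.23·log₂0.23 = 0.4877
  cell (β,b): −0.05·log₂0.05 = 0.2161
  cell (β,c): −0.09·log₂0.09 = 0.3127
Sum = 2.130 bits.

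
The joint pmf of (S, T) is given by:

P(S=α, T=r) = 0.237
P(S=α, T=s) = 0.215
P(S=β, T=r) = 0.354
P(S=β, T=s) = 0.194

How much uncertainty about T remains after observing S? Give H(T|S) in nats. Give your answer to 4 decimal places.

0.6689 nats

Chain rule: H(T|S) = H(S,T) − H(S).
Marginals: p(S) = (0.4520, 0.5480), p(T) = (0.5910, 0.4090).
H(S,T) = 1.3574 nats; H(S) = 0.6885 nats.
H(T|S) = 1.3574 − 0.6885 = 0.6689 nats.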